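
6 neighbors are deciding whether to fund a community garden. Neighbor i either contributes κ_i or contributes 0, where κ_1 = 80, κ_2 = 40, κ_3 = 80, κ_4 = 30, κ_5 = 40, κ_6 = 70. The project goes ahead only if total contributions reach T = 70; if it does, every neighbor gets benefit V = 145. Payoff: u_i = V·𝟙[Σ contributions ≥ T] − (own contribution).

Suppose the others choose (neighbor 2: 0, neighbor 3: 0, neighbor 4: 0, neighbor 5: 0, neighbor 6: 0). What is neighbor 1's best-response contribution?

Others' total = 0. Contributing 80 brings total to 80 ≥ 70: gain V − κ_1 = 65.
Best response: 80.

80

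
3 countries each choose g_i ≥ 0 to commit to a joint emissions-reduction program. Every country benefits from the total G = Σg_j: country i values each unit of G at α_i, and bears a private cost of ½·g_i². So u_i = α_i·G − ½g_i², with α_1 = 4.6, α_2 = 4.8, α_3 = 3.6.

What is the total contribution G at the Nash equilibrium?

13

Country i's FOC: ∂u_i/∂g_i = α_i − g_i = 0, so g_i* = α_i.
NE contributions = (4.6, 4.8, 3.6); G = 13.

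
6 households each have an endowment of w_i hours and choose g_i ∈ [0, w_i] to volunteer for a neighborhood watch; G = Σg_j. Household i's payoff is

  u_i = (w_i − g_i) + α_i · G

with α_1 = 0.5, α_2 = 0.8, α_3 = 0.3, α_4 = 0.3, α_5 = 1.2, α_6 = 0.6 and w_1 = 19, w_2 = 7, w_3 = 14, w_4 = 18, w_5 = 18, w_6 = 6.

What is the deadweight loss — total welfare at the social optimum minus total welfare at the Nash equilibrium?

172.8

∂u_i/∂g_i = α_i − 1, so household i contributes w_i if α_i > 1, else 0.
α_i > 1 for i ∈ {5}; NE contributions (0, 0, 0, 0, 18, 0), G = 18.
W^NE = Σw_i − G^NE + (Σα_i)·G^NE = 82 + 2.7·18 = 130.6.
Planner: ∂(Σu_j)/∂g_i = Σα_j − 1 = 2.7 > 0, so everyone contributes w_i; G^SO = 82, W^SO = 82 + 2.7·82 = 303.4.
Deadweight loss = 172.8.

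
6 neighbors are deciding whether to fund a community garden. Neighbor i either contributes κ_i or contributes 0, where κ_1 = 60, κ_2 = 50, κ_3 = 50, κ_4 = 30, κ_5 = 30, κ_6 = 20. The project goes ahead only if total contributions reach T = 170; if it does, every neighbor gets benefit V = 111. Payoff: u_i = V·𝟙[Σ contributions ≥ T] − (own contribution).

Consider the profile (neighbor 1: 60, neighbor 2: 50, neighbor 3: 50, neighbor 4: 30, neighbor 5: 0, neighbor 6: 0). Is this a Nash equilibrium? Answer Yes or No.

Total = 190 ≥ 170: provided.
Neighbor 1 (pledges 60, payoff 51): dropping to 0 → total 130, payoff 0. No gain.
Neighbor 2 (pledges 50, payoff 61): dropping to 0 → total 140, payoff 0. No gain.
Neighbor 3 (pledges 50, payoff 61): dropping to 0 → total 140, payoff 0. No gain.
Neighbor 4 (pledges 30, payoff 81): dropping to 0 → total 160, payoff 0. No gain.
Neighbor 5 (pledges 0, payoff 111): pledging 30 → total 220, payoff 81. No gain.
Neighbor 6 (pledges 0, payoff 111): pledging 20 → total 210, payoff 91. No gain.

Yes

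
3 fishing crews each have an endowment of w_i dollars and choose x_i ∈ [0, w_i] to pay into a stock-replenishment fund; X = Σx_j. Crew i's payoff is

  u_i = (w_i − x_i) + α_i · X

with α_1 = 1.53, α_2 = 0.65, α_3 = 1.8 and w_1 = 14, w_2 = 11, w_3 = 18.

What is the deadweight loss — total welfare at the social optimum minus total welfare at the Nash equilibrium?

∂u_i/∂x_i = α_i − 1, so crew i contributes w_i if α_i > 1, else 0.
α_i > 1 for i ∈ {1, 3}; NE contributions (14, 0, 18), X = 32.
W^NE = Σw_i − X^NE + (Σα_i)·X^NE = 43 + 2.98·32 = 138.36.
Planner: ∂(Σu_j)/∂x_i = Σα_j − 1 = 2.98 > 0, so everyone contributes w_i; X^SO = 43, W^SO = 43 + 2.98·43 = 171.14.
Deadweight loss = 32.78.

32.78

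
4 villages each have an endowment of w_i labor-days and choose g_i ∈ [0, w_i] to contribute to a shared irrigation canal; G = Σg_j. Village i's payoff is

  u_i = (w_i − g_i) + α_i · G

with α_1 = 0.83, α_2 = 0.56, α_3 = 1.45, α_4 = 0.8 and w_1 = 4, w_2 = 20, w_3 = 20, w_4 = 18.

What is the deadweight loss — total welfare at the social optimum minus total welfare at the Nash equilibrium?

∂u_i/∂g_i = α_i − 1, so village i contributes w_i if α_i > 1, else 0.
α_i > 1 for i ∈ {3}; NE contributions (0, 0, 20, 0), G = 20.
W^NE = Σw_i − G^NE + (Σα_i)·G^NE = 62 + 2.64·20 = 114.8.
Planner: ∂(Σu_j)/∂g_i = Σα_j − 1 = 2.64 > 0, so everyone contributes w_i; G^SO = 62, W^SO = 62 + 2.64·62 = 225.68.
Deadweight loss = 110.88.

110.88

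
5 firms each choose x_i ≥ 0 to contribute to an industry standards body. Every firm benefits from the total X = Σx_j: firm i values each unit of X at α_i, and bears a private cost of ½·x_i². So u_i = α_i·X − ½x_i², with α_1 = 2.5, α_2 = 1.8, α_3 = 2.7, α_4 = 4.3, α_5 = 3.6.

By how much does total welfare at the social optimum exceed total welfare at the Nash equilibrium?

Firm i's FOC: ∂u_i/∂x_i = α_i − x_i = 0, so x_i* = α_i.
NE contributions = (2.5, 1.8, 2.7, 4.3, 3.6); X = 14.9.
W^NE = (Σα)·X − ½Σα_i² = 14.9² − ½·48.23 = 197.895.
Planner sets x_i = Σα_j = 14.9 for every i, so X^SO = 5·14.9 = 74.5.
W^SO = (Σα)·X^SO − ½·5·(Σα)² = (5/2)·14.9² = 555.025.
Deadweight loss = W^SO − W^NE = 357.13.

357.13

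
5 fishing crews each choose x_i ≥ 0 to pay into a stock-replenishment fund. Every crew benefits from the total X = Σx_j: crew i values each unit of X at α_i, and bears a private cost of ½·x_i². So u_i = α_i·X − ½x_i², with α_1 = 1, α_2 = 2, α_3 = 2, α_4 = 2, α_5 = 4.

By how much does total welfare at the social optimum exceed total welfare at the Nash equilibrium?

Crew i's FOC: ∂u_i/∂x_i = α_i − x_i = 0, so x_i* = α_i.
NE contributions = (1, 2, 2, 2, 4); X = 11.
W^NE = (Σα)·X − ½Σα_i² = 11² − ½·29 = 106.5.
Planner sets x_i = Σα_j = 11 for every i, so X^SO = 5·11 = 55.
W^SO = (Σα)·X^SO − ½·5·(Σα)² = (5/2)·11² = 302.5.
Deadweight loss = W^SO − W^NE = 196.

196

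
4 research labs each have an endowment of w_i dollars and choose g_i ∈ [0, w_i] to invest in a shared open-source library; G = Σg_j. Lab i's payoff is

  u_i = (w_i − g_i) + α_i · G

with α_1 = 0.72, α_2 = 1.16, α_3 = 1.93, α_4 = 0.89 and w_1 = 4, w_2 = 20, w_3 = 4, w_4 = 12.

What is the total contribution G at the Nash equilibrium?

24

∂u_i/∂g_i = α_i − 1, so lab i contributes w_i if α_i > 1, else 0.
α_i > 1 for i ∈ {2, 3}; NE contributions (0, 20, 4, 0), G = 24.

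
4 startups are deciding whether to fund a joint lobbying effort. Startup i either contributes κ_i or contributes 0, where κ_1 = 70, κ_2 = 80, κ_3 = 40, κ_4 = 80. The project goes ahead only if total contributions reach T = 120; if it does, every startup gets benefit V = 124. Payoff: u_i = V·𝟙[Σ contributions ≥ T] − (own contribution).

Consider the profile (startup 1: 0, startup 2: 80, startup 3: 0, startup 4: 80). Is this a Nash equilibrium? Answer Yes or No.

Total = 160 ≥ 120: provided.
Startup 1 (pledges 0, payoff 124): pledging 70 → total 230, payoff 54. No gain.
Startup 2 (pledges 80, payoff 44): dropping to 0 → total 80, payoff 0. No gain.
Startup 3 (pledges 0, payoff 124): pledging 40 → total 200, payoff 84. No gain.
Startup 4 (pledges 80, payoff 44): dropping to 0 → total 80, payoff 0. No gain.

Yes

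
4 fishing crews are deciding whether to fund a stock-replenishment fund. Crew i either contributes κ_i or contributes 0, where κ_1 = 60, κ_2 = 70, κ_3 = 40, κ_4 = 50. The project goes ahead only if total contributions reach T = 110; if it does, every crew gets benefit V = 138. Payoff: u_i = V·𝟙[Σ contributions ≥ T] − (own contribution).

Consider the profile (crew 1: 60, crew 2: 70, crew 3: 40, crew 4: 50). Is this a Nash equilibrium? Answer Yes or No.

Total = 220 ≥ 110: provided.
Crew 1 (pledges 60, payoff 78): dropping to 0 → total 160, payoff 138. Profitable deviation.

No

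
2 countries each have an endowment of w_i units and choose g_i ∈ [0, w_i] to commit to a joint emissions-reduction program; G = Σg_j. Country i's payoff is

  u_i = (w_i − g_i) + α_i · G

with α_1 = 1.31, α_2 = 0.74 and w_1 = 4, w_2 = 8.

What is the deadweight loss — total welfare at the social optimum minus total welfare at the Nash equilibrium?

8.4

∂u_i/∂g_i = α_i − 1, so country i contributes w_i if α_i > 1, else 0.
α_i > 1 for i ∈ {1}; NE contributions (4, 0), G = 4.
W^NE = Σw_i − G^NE + (Σα_i)·G^NE = 12 + 1.05·4 = 16.2.
Planner: ∂(Σu_j)/∂g_i = Σα_j − 1 = 1.05 > 0, so everyone contributes w_i; G^SO = 12, W^SO = 12 + 1.05·12 = 24.6.
Deadweight loss = 8.4.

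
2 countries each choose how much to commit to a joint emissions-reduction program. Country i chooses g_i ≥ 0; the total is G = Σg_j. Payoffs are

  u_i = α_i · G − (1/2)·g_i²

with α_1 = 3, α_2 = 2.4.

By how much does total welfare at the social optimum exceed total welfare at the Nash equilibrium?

7.38

Country i's FOC: ∂u_i/∂g_i = α_i − g_i = 0, so g_i* = α_i.
NE contributions = (3, 2.4); G = 5.4.
W^NE = (Σα)·G − ½Σα_i² = 5.4² − ½·14.76 = 21.78.
Planner sets g_i = Σα_j = 5.4 for every i, so G^SO = 2·5.4 = 10.8.
W^SO = (Σα)·G^SO − ½·2·(Σα)² = (2/2)·5.4² = 29.16.
Deadweight loss = W^SO − W^NE = 7.38.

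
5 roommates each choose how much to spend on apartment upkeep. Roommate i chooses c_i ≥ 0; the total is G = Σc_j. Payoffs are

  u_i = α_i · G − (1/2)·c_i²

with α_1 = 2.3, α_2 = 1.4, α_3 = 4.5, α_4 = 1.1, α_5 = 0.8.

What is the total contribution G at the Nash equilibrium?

Roommate i's FOC: ∂u_i/∂c_i = α_i − c_i = 0, so c_i* = α_i.
NE contributions = (2.3, 1.4, 4.5, 1.1, 0.8); G = 10.1.

10.1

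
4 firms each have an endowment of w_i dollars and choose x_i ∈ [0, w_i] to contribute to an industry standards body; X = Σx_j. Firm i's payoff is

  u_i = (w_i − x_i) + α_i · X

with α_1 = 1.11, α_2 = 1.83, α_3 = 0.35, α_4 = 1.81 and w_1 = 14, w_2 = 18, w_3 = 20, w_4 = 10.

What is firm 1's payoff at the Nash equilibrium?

46.62

∂u_i/∂x_i = α_i − 1, so firm i contributes w_i if α_i > 1, else 0.
α_i > 1 for i ∈ {1, 2, 4}; NE contributions (14, 18, 0, 10), X = 42.
u_1 = (14 − 14) + 1.11·42 = 46.62.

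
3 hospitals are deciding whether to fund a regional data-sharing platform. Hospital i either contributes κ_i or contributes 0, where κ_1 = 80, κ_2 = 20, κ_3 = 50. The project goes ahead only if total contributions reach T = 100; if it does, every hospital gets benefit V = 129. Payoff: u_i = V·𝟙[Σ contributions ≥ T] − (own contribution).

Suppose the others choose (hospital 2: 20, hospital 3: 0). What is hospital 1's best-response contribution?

Others' total = 20. Contributing 80 brings total to 100 ≥ 100: gain V − κ_1 = 49.
Best response: 80.

80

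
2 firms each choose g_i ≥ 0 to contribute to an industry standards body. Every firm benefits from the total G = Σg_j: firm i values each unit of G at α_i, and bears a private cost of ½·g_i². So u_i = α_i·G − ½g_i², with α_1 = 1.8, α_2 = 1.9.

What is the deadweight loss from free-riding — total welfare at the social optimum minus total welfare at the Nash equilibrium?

Firm i's FOC: ∂u_i/∂g_i = α_i − g_i = 0, so g_i* = α_i.
NE contributions = (1.8, 1.9); G = 3.7.
W^NE = (Σα)·G − ½Σα_i² = 3.7² − ½·6.85 = 10.265.
Planner sets g_i = Σα_j = 3.7 for every i, so G^SO = 2·3.7 = 7.4.
W^SO = (Σα)·G^SO − ½·2·(Σα)² = (2/2)·3.7² = 13.69.
Deadweight loss = W^SO − W^NE = 3.425.

3.425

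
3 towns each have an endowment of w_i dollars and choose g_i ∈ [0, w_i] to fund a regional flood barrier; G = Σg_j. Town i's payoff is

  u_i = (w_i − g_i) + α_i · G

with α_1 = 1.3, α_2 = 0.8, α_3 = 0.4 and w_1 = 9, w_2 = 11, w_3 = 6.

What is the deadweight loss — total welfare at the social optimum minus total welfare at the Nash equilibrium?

25.5

∂u_i/∂g_i = α_i − 1, so town i contributes w_i if α_i > 1, else 0.
α_i > 1 for i ∈ {1}; NE contributions (9, 0, 0), G = 9.
W^NE = Σw_i − G^NE + (Σα_i)·G^NE = 26 + 1.5·9 = 39.5.
Planner: ∂(Σu_j)/∂g_i = Σα_j − 1 = 1.5 > 0, so everyone contributes w_i; G^SO = 26, W^SO = 26 + 1.5·26 = 65.
Deadweight loss = 25.5.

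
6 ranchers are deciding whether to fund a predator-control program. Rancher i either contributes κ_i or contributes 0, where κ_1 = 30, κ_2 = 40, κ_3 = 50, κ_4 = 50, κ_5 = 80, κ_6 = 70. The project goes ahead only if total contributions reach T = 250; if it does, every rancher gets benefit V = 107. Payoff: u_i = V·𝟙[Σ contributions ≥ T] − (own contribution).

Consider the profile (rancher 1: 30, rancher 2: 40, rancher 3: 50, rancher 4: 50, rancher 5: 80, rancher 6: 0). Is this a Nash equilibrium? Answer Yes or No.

Total = 250 ≥ 250: provided.
Rancher 1 (pledges 30, payoff 77): dropping to 0 → total 220, payoff 0. No gain.
Rancher 2 (pledges 40, payoff 67): dropping to 0 → total 210, payoff 0. No gain.
Rancher 3 (pledges 50, payoff 57): dropping to 0 → total 200, payoff 0. No gain.
Rancher 4 (pledges 50, payoff 57): dropping to 0 → total 200, payoff 0. No gain.
Rancher 5 (pledges 80, payoff 27): dropping to 0 → total 170, payoff 0. No gain.
Rancher 6 (pledges 0, payoff 107): pledging 70 → total 320, payoff 37. No gain.

Yes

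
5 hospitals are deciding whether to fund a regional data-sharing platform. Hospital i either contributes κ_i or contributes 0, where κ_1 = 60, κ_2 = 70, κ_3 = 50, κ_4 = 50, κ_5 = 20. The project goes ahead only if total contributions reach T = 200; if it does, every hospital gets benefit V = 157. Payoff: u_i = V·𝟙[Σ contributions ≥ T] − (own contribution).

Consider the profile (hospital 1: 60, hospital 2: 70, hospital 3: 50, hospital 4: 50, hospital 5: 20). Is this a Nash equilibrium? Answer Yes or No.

No

Total = 250 ≥ 200: provided.
Hospital 1 (pledges 60, payoff 97): dropping to 0 → total 190, payoff 0. No gain.
Hospital 2 (pledges 70, payoff 87): dropping to 0 → total 180, payoff 0. No gain.
Hospital 3 (pledges 50, payoff 107): dropping to 0 → total 200, payoff 157. Profitable deviation.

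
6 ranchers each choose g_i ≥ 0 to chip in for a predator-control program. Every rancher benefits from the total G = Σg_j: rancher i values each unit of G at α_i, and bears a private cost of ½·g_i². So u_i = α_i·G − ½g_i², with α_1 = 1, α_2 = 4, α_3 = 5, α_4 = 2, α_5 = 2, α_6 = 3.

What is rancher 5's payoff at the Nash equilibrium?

32

Rancher i's FOC: ∂u_i/∂g_i = α_i − g_i = 0, so g_i* = α_i.
NE contributions = (1, 4, 5, 2, 2, 3); G = 17.
u_5 = α_5·G − ½·(g_5)² = 2·17 − ½·2² = 32.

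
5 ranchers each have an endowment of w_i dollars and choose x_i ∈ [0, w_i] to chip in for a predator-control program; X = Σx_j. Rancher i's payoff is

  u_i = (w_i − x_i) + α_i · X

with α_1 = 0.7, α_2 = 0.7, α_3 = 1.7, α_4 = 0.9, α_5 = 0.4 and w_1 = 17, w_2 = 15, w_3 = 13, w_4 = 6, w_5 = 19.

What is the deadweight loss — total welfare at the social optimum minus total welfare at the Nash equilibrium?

∂u_i/∂x_i = α_i − 1, so rancher i contributes w_i if α_i > 1, else 0.
α_i > 1 for i ∈ {3}; NE contributions (0, 0, 13, 0, 0), X = 13.
W^NE = Σw_i − X^NE + (Σα_i)·X^NE = 70 + 3.4·13 = 114.2.
Planner: ∂(Σu_j)/∂x_i = Σα_j − 1 = 3.4 > 0, so everyone contributes w_i; X^SO = 70, W^SO = 70 + 3.4·70 = 308.
Deadweight loss = 193.8.

193.8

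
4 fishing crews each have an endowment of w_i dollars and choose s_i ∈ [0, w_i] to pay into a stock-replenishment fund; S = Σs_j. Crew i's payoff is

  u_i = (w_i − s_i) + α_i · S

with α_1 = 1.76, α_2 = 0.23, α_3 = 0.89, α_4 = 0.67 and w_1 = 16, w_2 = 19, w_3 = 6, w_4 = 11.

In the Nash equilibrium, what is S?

∂u_i/∂s_i = α_i − 1, so crew i contributes w_i if α_i > 1, else 0.
α_i > 1 for i ∈ {1}; NE contributions (16, 0, 0, 0), S = 16.

16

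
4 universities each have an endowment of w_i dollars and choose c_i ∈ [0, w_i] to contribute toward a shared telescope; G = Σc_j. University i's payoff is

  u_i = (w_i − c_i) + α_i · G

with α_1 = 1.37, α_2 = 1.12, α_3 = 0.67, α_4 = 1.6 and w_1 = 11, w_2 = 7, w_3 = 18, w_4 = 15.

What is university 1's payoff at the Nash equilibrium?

45.21

∂u_i/∂c_i = α_i − 1, so university i contributes w_i if α_i > 1, else 0.
α_i > 1 for i ∈ {1, 2, 4}; NE contributions (11, 7, 0, 15), G = 33.
u_1 = (11 − 11) + 1.37·33 = 45.21.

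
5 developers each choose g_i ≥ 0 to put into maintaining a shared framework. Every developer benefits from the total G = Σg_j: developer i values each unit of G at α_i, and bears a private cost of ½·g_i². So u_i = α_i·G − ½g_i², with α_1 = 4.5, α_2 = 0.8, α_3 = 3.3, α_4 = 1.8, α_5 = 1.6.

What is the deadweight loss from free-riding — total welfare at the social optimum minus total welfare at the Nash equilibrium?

234.79

Developer i's FOC: ∂u_i/∂g_i = α_i − g_i = 0, so g_i* = α_i.
NE contributions = (4.5, 0.8, 3.3, 1.8, 1.6); G = 12.
W^NE = (Σα)·G − ½Σα_i² = 12² − ½·37.58 = 125.21.
Planner sets g_i = Σα_j = 12 for every i, so G^SO = 5·12 = 60.
W^SO = (Σα)·G^SO − ½·5·(Σα)² = (5/2)·12² = 360.
Deadweight loss = W^SO − W^NE = 234.79.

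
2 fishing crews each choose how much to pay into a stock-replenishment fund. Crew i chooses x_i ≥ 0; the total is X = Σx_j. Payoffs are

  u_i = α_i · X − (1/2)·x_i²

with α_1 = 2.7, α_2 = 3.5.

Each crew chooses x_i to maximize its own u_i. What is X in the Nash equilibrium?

6.2

Crew i's FOC: ∂u_i/∂x_i = α_i − x_i = 0, so x_i* = α_i.
NE contributions = (2.7, 3.5); X = 6.2.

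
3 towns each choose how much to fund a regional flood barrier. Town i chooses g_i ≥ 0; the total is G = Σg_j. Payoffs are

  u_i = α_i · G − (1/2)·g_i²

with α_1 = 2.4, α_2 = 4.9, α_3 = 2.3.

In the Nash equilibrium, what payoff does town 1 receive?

20.16

Town i's FOC: ∂u_i/∂g_i = α_i − g_i = 0, so g_i* = α_i.
NE contributions = (2.4, 4.9, 2.3); G = 9.6.
u_1 = α_1·G − ½·(g_1)² = 2.4·9.6 − ½·2.4² = 20.16.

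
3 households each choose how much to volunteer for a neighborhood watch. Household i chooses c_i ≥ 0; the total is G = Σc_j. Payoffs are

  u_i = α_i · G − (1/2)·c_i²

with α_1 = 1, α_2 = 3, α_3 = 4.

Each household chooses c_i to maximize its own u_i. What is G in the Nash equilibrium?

8

Household i's FOC: ∂u_i/∂c_i = α_i − c_i = 0, so c_i* = α_i.
NE contributions = (1, 3, 4); G = 8.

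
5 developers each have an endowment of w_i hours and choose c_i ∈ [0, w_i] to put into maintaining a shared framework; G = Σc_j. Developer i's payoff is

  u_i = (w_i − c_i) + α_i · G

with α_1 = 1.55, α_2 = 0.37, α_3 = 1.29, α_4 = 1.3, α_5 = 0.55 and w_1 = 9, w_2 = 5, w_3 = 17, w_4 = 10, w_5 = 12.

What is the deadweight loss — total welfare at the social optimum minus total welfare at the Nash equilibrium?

69.02

∂u_i/∂c_i = α_i − 1, so developer i contributes w_i if α_i > 1, else 0.
α_i > 1 for i ∈ {1, 3, 4}; NE contributions (9, 0, 17, 10, 0), G = 36.
W^NE = Σw_i − G^NE + (Σα_i)·G^NE = 53 + 4.06·36 = 199.16.
Planner: ∂(Σu_j)/∂c_i = Σα_j − 1 = 4.06 > 0, so everyone contributes w_i; G^SO = 53, W^SO = 53 + 4.06·53 = 268.18.
Deadweight loss = 69.02.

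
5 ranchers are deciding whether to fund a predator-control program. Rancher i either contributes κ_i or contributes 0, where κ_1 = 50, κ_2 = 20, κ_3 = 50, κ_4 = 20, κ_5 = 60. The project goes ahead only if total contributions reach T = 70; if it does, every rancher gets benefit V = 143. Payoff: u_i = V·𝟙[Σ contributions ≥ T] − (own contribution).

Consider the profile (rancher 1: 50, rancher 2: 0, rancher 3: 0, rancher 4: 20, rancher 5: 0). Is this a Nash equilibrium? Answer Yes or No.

Yes

Total = 70 ≥ 70: provided.
Rancher 1 (pledges 50, payoff 93): dropping to 0 → total 20, payoff 0. No gain.
Rancher 2 (pledges 0, payoff 143): pledging 20 → total 90, payoff 123. No gain.
Rancher 3 (pledges 0, payoff 143): pledging 50 → total 120, payoff 93. No gain.
Rancher 4 (pledges 20, payoff 123): dropping to 0 → total 50, payoff 0. No gain.
Rancher 5 (pledges 0, payoff 143): pledging 60 → total 130, payoff 83. No gain.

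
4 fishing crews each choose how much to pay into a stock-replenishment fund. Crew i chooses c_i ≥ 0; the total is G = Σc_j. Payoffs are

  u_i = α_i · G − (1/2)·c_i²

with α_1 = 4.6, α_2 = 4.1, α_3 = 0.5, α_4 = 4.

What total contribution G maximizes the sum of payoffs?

52.8

Planner FOC: ∂(Σu_j)/∂c_i = (Σα_j) − c_i = 0, so c_i^SO = Σα_j = 13.2 for every i; G^SO = 52.8.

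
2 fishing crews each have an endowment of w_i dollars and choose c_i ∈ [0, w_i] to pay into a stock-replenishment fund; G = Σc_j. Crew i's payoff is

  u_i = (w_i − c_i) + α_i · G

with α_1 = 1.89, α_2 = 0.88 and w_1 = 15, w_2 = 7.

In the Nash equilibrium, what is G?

∂u_i/∂c_i = α_i − 1, so crew i contributes w_i if α_i > 1, else 0.
α_i > 1 for i ∈ {1}; NE contributions (15, 0), G = 15.

15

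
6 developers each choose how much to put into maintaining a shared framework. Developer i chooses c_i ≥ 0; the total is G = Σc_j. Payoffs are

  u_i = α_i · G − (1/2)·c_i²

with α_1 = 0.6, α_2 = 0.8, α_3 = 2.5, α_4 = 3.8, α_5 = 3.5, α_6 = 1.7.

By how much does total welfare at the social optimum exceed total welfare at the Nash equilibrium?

351.235

Developer i's FOC: ∂u_i/∂c_i = α_i − c_i = 0, so c_i* = α_i.
NE contributions = (0.6, 0.8, 2.5, 3.8, 3.5, 1.7); G = 12.9.
W^NE = (Σα)·G − ½Σα_i² = 12.9² − ½·36.83 = 147.995.
Planner sets c_i = Σα_j = 12.9 for every i, so G^SO = 6·12.9 = 77.4.
W^SO = (Σα)·G^SO − ½·6·(Σα)² = (6/2)·12.9² = 499.23.
Deadweight loss = W^SO − W^NE = 351.235.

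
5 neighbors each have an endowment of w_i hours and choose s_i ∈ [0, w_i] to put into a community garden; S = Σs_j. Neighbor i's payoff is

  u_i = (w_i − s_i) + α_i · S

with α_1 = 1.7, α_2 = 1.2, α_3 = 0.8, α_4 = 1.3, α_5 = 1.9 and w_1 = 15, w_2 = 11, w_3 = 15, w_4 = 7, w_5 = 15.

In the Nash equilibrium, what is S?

∂u_i/∂s_i = α_i − 1, so neighbor i contributes w_i if α_i > 1, else 0.
α_i > 1 for i ∈ {1, 2, 4, 5}; NE contributions (15, 11, 0, 7, 15), S = 48.

48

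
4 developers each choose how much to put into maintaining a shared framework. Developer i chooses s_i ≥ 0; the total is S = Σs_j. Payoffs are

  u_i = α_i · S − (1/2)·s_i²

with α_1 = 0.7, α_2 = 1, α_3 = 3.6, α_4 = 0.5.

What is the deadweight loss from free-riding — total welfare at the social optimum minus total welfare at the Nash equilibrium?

40.99

Developer i's FOC: ∂u_i/∂s_i = α_i − s_i = 0, so s_i* = α_i.
NE contributions = (0.7, 1, 3.6, 0.5); S = 5.8.
W^NE = (Σα)·S − ½Σα_i² = 5.8² − ½·14.7 = 26.29.
Planner sets s_i = Σα_j = 5.8 for every i, so S^SO = 4·5.8 = 23.2.
W^SO = (Σα)·S^SO − ½·4·(Σα)² = (4/2)·5.8² = 67.28.
Deadweight loss = W^SO − W^NE = 40.99.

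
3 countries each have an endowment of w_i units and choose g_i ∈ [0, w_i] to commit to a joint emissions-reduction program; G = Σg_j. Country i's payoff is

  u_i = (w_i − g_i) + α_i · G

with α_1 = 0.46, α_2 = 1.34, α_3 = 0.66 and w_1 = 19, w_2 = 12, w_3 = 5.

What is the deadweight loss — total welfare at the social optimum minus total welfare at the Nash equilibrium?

∂u_i/∂g_i = α_i − 1, so country i contributes w_i if α_i > 1, else 0.
α_i > 1 for i ∈ {2}; NE contributions (0, 12, 0), G = 12.
W^NE = Σw_i − G^NE + (Σα_i)·G^NE = 36 + 1.46·12 = 53.52.
Planner: ∂(Σu_j)/∂g_i = Σα_j − 1 = 1.46 > 0, so everyone contributes w_i; G^SO = 36, W^SO = 36 + 1.46·36 = 88.56.
Deadweight loss = 35.04.

35.04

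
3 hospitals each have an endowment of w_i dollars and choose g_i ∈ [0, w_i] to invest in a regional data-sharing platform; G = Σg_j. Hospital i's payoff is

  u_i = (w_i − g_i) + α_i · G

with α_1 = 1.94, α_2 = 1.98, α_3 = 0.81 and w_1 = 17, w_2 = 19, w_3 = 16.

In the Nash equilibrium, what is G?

∂u_i/∂g_i = α_i − 1, so hospital i contributes w_i if α_i > 1, else 0.
α_i > 1 for i ∈ {1, 2}; NE contributions (17, 19, 0), G = 36.

36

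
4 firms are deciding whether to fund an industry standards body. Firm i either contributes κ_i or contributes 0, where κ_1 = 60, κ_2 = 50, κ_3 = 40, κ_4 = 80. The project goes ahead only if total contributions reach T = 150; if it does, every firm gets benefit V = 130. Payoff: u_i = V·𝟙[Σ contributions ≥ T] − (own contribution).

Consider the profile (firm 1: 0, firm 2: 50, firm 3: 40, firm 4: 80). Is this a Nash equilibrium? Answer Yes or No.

Total = 170 ≥ 150: provided.
Firm 1 (pledges 0, payoff 130): pledging 60 → total 230, payoff 70. No gain.
Firm 2 (pledges 50, payoff 80): dropping to 0 → total 120, payoff 0. No gain.
Firm 3 (pledges 40, payoff 90): dropping to 0 → total 130, payoff 0. No gain.
Firm 4 (pledges 80, payoff 50): dropping to 0 → total 90, payoff 0. No gain.

Yes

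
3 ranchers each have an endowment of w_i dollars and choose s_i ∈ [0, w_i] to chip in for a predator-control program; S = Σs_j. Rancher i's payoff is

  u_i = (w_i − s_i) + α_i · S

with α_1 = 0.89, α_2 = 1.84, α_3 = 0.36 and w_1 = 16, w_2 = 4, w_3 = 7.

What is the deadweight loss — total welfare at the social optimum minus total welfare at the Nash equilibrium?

48.07

∂u_i/∂s_i = α_i − 1, so rancher i contributes w_i if α_i > 1, else 0.
α_i > 1 for i ∈ {2}; NE contributions (0, 4, 0), S = 4.
W^NE = Σw_i − S^NE + (Σα_i)·S^NE = 27 + 2.09·4 = 35.36.
Planner: ∂(Σu_j)/∂s_i = Σα_j − 1 = 2.09 > 0, so everyone contributes w_i; S^SO = 27, W^SO = 27 + 2.09·27 = 83.43.
Deadweight loss = 48.07.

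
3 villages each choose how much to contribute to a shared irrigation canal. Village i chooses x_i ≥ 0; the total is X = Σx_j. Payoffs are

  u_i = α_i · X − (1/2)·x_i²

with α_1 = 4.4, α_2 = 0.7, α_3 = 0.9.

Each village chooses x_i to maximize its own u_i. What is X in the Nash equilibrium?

6

Village i's FOC: ∂u_i/∂x_i = α_i − x_i = 0, so x_i* = α_i.
NE contributions = (4.4, 0.7, 0.9); X = 6.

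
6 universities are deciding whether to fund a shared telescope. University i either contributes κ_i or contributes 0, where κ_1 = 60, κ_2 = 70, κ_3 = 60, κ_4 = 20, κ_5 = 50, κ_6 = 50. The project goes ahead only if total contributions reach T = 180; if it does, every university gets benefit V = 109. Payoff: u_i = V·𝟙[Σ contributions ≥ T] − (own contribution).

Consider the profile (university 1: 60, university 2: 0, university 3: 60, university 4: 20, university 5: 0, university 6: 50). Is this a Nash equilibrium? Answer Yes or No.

Yes

Total = 190 ≥ 180: provided.
University 1 (pledges 60, payoff 49): dropping to 0 → total 130, payoff 0. No gain.
University 2 (pledges 0, payoff 109): pledging 70 → total 260, payoff 39. No gain.
University 3 (pledges 60, payoff 49): dropping to 0 → total 130, payoff 0. No gain.
University 4 (pledges 20, payoff 89): dropping to 0 → total 170, payoff 0. No gain.
University 5 (pledges 0, payoff 109): pledging 50 → total 240, payoff 59. No gain.
University 6 (pledges 50, payoff 59): dropping to 0 → total 140, payoff 0. No gain.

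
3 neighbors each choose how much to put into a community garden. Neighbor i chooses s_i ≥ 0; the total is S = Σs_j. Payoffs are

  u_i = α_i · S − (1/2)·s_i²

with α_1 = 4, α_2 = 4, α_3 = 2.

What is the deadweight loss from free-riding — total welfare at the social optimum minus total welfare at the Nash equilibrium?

68

Neighbor i's FOC: ∂u_i/∂s_i = α_i − s_i = 0, so s_i* = α_i.
NE contributions = (4, 4, 2); S = 10.
W^NE = (Σα)·S − ½Σα_i² = 10² − ½·36 = 82.
Planner sets s_i = Σα_j = 10 for every i, so S^SO = 3·10 = 30.
W^SO = (Σα)·S^SO − ½·3·(Σα)² = (3/2)·10² = 150.
Deadweight loss = W^SO − W^NE = 68.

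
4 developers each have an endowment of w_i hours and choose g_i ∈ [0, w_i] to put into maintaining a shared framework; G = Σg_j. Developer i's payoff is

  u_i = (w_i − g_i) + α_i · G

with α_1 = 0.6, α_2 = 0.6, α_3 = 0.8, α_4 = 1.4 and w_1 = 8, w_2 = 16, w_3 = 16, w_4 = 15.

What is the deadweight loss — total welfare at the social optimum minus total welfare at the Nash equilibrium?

∂u_i/∂g_i = α_i − 1, so developer i contributes w_i if α_i > 1, else 0.
α_i > 1 for i ∈ {4}; NE contributions (0, 0, 0, 15), G = 15.
W^NE = Σw_i − G^NE + (Σα_i)·G^NE = 55 + 2.4·15 = 91.
Planner: ∂(Σu_j)/∂g_i = Σα_j − 1 = 2.4 > 0, so everyone contributes w_i; G^SO = 55, W^SO = 55 + 2.4·55 = 187.
Deadweight loss = 96.

96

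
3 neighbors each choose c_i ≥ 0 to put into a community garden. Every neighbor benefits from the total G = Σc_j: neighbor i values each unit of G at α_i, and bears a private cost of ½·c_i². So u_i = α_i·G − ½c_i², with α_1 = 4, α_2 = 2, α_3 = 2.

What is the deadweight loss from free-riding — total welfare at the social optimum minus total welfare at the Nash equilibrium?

44

Neighbor i's FOC: ∂u_i/∂c_i = α_i − c_i = 0, so c_i* = α_i.
NE contributions = (4, 2, 2); G = 8.
W^NE = (Σα)·G − ½Σα_i² = 8² − ½·24 = 52.
Planner sets c_i = Σα_j = 8 for every i, so G^SO = 3·8 = 24.
W^SO = (Σα)·G^SO − ½·3·(Σα)² = (3/2)·8² = 96.
Deadweight loss = W^SO − W^NE = 44.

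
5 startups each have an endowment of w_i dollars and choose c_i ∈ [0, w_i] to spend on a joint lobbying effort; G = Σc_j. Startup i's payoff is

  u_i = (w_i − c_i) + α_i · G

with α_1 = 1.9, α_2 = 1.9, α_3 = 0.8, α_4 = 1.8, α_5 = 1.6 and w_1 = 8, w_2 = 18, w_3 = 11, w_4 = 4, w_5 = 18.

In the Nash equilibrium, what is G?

∂u_i/∂c_i = α_i − 1, so startup i contributes w_i if α_i > 1, else 0.
α_i > 1 for i ∈ {1, 2, 4, 5}; NE contributions (8, 18, 0, 4, 18), G = 48.

48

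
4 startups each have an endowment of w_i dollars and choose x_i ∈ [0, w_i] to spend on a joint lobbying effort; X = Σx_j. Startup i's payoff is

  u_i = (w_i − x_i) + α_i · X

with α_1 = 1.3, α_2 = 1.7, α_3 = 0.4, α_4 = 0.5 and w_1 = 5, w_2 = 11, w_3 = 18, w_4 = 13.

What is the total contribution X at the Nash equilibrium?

∂u_i/∂x_i = α_i − 1, so startup i contributes w_i if α_i > 1, else 0.
α_i > 1 for i ∈ {1, 2}; NE contributions (5, 11, 0, 0), X = 16.

16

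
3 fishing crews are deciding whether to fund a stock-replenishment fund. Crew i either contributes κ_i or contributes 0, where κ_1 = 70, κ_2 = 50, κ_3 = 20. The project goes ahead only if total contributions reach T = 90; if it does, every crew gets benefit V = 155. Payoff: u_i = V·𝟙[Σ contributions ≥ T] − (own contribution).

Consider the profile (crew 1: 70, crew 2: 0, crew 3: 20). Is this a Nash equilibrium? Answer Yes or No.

Yes

Total = 90 ≥ 90: provided.
Crew 1 (pledges 70, payoff 85): dropping to 0 → total 20, payoff 0. No gain.
Crew 2 (pledges 0, payoff 155): pledging 50 → total 140, payoff 105. No gain.
Crew 3 (pledges 20, payoff 135): dropping to 0 → total 70, payoff 0. No gain.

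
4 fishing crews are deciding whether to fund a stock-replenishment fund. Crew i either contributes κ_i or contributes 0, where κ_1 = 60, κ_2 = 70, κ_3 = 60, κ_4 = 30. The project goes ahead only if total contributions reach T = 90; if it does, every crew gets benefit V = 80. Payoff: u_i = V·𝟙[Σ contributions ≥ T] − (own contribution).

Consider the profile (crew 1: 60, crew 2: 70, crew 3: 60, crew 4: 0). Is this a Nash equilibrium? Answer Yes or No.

Total = 190 ≥ 90: provided.
Crew 1 (pledges 60, payoff 20): dropping to 0 → total 130, payoff 80. Profitable deviation.

No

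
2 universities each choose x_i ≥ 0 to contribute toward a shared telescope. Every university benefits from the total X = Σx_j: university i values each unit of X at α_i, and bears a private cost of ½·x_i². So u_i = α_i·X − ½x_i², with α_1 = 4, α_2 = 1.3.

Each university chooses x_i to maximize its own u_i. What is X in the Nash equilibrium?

5.3

University i's FOC: ∂u_i/∂x_i = α_i − x_i = 0, so x_i* = α_i.
NE contributions = (4, 1.3); X = 5.3.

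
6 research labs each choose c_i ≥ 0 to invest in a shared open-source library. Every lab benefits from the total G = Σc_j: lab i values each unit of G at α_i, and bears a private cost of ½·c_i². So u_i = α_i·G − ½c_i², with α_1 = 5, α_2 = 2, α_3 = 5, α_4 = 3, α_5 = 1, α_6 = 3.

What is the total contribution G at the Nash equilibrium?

Lab i's FOC: ∂u_i/∂c_i = α_i − c_i = 0, so c_i* = α_i.
NE contributions = (5, 2, 5, 3, 1, 3); G = 19.

19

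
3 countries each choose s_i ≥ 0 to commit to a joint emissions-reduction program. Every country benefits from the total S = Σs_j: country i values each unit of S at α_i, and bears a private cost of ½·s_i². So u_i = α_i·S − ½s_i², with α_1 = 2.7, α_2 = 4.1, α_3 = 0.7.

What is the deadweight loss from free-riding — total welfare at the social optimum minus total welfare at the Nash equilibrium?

Country i's FOC: ∂u_i/∂s_i = α_i − s_i = 0, so s_i* = α_i.
NE contributions = (2.7, 4.1, 0.7); S = 7.5.
W^NE = (Σα)·S − ½Σα_i² = 7.5² − ½·24.59 = 43.955.
Planner sets s_i = Σα_j = 7.5 for every i, so S^SO = 3·7.5 = 22.5.
W^SO = (Σα)·S^SO − ½·3·(Σα)² = (3/2)·7.5² = 84.375.
Deadweight loss = W^SO − W^NE = 40.42.

40.42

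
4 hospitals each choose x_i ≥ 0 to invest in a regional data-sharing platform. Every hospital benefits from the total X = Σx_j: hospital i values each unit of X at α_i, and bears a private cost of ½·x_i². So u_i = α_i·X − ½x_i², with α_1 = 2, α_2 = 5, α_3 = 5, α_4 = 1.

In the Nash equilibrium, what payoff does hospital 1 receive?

Hospital i's FOC: ∂u_i/∂x_i = α_i − x_i = 0, so x_i* = α_i.
NE contributions = (2, 5, 5, 1); X = 13.
u_1 = α_1·X − ½·(x_1)² = 2·13 − ½·2² = 24.

24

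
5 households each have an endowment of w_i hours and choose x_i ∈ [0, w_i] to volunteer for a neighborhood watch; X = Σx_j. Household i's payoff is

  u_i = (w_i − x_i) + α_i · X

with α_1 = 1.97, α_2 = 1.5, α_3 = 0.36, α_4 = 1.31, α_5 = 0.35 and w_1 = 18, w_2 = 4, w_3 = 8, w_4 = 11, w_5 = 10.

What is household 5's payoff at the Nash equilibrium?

∂u_i/∂x_i = α_i − 1, so household i contributes w_i if α_i > 1, else 0.
α_i > 1 for i ∈ {1, 2, 4}; NE contributions (18, 4, 0, 11, 0), X = 33.
u_5 = (10 − 0) + 0.35·33 = 21.55.

21.55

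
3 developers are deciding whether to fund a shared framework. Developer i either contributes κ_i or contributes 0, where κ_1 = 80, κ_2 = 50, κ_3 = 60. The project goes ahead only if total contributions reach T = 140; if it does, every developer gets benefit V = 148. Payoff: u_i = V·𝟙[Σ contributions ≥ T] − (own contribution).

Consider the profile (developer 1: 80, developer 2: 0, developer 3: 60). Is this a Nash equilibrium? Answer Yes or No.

Yes

Total = 140 ≥ 140: provided.
Developer 1 (pledges 80, payoff 68): dropping to 0 → total 60, payoff 0. No gain.
Developer 2 (pledges 0, payoff 148): pledging 50 → total 190, payoff 98. No gain.
Developer 3 (pledges 60, payoff 88): dropping to 0 → total 80, payoff 0. No gain.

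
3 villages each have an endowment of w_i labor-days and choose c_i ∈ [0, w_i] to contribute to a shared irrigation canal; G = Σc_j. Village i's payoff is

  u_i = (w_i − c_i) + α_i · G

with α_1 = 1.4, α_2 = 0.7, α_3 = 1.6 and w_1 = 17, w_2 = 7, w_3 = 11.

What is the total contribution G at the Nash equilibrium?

28

∂u_i/∂c_i = α_i − 1, so village i contributes w_i if α_i > 1, else 0.
α_i > 1 for i ∈ {1, 3}; NE contributions (17, 0, 11), G = 28.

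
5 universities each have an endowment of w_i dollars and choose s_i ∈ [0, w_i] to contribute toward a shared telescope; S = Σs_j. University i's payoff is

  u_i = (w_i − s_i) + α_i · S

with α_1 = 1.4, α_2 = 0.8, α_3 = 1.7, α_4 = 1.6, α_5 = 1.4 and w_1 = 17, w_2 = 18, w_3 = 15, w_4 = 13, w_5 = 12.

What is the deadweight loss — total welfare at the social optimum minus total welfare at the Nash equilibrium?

106.2

∂u_i/∂s_i = α_i − 1, so university i contributes w_i if α_i > 1, else 0.
α_i > 1 for i ∈ {1, 3, 4, 5}; NE contributions (17, 0, 15, 13, 12), S = 57.
W^NE = Σw_i − S^NE + (Σα_i)·S^NE = 75 + 5.9·57 = 411.3.
Planner: ∂(Σu_j)/∂s_i = Σα_j − 1 = 5.9 > 0, so everyone contributes w_i; S^SO = 75, W^SO = 75 + 5.9·75 = 517.5.
Deadweight loss = 106.2.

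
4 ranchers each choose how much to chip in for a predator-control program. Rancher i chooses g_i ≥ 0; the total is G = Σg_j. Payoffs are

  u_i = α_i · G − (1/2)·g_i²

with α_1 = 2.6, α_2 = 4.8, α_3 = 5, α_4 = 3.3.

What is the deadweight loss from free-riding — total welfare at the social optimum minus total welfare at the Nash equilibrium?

279.335

Rancher i's FOC: ∂u_i/∂g_i = α_i − g_i = 0, so g_i* = α_i.
NE contributions = (2.6, 4.8, 5, 3.3); G = 15.7.
W^NE = (Σα)·G − ½Σα_i² = 15.7² − ½·65.69 = 213.645.
Planner sets g_i = Σα_j = 15.7 for every i, so G^SO = 4·15.7 = 62.8.
W^SO = (Σα)·G^SO − ½·4·(Σα)² = (4/2)·15.7² = 492.98.
Deadweight loss = W^SO − W^NE = 279.335.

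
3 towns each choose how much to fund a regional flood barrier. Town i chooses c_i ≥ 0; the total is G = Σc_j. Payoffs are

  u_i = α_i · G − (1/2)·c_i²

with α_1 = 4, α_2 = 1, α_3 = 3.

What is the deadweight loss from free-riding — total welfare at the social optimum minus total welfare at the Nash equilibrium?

Town i's FOC: ∂u_i/∂c_i = α_i − c_i = 0, so c_i* = α_i.
NE contributions = (4, 1, 3); G = 8.
W^NE = (Σα)·G − ½Σα_i² = 8² − ½·26 = 51.
Planner sets c_i = Σα_j = 8 for every i, so G^SO = 3·8 = 24.
W^SO = (Σα)·G^SO − ½·3·(Σα)² = (3/2)·8² = 96.
Deadweight loss = W^SO − W^NE = 45.

45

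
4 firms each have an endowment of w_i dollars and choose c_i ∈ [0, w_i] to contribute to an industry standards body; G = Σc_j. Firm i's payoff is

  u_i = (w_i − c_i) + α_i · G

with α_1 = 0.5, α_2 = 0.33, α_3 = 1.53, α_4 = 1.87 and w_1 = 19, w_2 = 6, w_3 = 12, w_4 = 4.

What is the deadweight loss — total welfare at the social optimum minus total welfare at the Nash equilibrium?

80.75

∂u_i/∂c_i = α_i − 1, so firm i contributes w_i if α_i > 1, else 0.
α_i > 1 for i ∈ {3, 4}; NE contributions (0, 0, 12, 4), G = 16.
W^NE = Σw_i − G^NE + (Σα_i)·G^NE = 41 + 3.23·16 = 92.68.
Planner: ∂(Σu_j)/∂c_i = Σα_j − 1 = 3.23 > 0, so everyone contributes w_i; G^SO = 41, W^SO = 41 + 3.23·41 = 173.43.
Deadweight loss = 80.75.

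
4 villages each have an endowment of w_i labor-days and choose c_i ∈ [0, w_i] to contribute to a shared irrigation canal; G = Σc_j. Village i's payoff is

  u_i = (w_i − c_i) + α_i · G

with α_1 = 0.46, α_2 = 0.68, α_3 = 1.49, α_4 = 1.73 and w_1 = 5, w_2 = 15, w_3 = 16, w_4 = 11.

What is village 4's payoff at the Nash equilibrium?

46.71

∂u_i/∂c_i = α_i − 1, so village i contributes w_i if α_i > 1, else 0.
α_i > 1 for i ∈ {3, 4}; NE contributions (0, 0, 16, 11), G = 27.
u_4 = (11 − 11) + 1.73·27 = 46.71.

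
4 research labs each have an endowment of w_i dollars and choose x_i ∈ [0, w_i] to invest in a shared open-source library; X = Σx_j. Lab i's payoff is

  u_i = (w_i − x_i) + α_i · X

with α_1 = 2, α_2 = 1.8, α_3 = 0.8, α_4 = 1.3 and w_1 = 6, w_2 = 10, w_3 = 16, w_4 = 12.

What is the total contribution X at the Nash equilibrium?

28

∂u_i/∂x_i = α_i − 1, so lab i contributes w_i if α_i > 1, else 0.
α_i > 1 for i ∈ {1, 2, 4}; NE contributions (6, 10, 0, 12), X = 28.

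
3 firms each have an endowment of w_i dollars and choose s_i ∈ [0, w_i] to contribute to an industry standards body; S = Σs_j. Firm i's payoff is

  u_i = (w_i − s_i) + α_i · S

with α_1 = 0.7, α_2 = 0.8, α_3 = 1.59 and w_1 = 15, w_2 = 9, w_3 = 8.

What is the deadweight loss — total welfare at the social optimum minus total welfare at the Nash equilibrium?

50.16

∂u_i/∂s_i = α_i − 1, so firm i contributes w_i if α_i > 1, else 0.
α_i > 1 for i ∈ {3}; NE contributions (0, 0, 8), S = 8.
W^NE = Σw_i − S^NE + (Σα_i)·S^NE = 32 + 2.09·8 = 48.72.
Planner: ∂(Σu_j)/∂s_i = Σα_j − 1 = 2.09 > 0, so everyone contributes w_i; S^SO = 32, W^SO = 32 + 2.09·32 = 98.88.
Deadweight loss = 50.16.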